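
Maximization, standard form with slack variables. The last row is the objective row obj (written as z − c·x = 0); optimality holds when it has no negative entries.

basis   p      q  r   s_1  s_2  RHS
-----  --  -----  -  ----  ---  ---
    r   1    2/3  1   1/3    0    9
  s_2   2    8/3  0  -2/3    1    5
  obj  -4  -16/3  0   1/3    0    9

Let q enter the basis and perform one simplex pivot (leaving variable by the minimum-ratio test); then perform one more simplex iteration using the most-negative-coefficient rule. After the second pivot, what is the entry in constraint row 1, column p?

Ratio test on column q — row 1: 9/(2/3) = 27/2; row 2: 5/(8/3) = 15/8. Minimum is 15/8 at row 2 (s_2 leaves); pivot element 8/3.
Divide row 2 by 8/3; eliminate column q from the other rows.
Second iteration: most negative obj-row entry is -1 in column s_1, so s_1 enters.
Ratio test on column s_1 — row 1: (31/4)/(1/2) = 31/2; row 2: entry -1/4 ≤ 0. Minimum is 31/2 at row 1 (r leaves); pivot element 1/2.
Divide row 1 by 1/2; eliminate column s_1 from the other rows.
After both pivots, the entry at constraint row 1, column p is 1.

1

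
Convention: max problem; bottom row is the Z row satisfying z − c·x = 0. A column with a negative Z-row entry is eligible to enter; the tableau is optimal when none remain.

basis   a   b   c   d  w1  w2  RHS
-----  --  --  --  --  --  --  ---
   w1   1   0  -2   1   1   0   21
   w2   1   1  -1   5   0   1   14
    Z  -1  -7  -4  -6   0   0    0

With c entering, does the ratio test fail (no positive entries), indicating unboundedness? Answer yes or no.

yes

Every constraint-row entry in column c is ≤ 0, so increasing c is unbounded.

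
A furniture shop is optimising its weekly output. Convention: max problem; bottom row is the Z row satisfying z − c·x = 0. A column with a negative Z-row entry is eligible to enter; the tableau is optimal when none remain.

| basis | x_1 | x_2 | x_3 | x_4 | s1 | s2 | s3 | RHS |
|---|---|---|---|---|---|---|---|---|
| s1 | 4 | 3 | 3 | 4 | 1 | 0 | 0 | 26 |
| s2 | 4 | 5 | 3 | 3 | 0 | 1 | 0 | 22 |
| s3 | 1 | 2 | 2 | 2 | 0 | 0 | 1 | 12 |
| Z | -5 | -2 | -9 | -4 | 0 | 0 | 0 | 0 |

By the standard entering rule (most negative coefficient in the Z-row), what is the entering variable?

Negative Z-row entries: x_1: -5, x_2: -2, x_3: -9, x_4: -4.
The most negative is -9 in column x_3, so x_3 enters.

x_3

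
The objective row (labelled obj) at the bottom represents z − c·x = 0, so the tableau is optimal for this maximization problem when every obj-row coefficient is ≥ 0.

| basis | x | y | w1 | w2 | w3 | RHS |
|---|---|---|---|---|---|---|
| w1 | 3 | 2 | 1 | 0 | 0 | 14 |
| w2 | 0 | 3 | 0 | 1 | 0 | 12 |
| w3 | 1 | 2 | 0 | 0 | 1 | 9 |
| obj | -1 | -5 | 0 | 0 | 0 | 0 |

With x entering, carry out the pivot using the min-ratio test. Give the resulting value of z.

Ratio test on column x — row 1: 14/3 = 14/3; row 2: entry 0 ≤ 0; row 3: 9/1 = 9. Minimum is 14/3 at row 1 (w1 leaves); pivot element 3.
Pivot on row 1; the obj-row RHS becomes 0 − (-1)·(14/3) = 14/3.

14/3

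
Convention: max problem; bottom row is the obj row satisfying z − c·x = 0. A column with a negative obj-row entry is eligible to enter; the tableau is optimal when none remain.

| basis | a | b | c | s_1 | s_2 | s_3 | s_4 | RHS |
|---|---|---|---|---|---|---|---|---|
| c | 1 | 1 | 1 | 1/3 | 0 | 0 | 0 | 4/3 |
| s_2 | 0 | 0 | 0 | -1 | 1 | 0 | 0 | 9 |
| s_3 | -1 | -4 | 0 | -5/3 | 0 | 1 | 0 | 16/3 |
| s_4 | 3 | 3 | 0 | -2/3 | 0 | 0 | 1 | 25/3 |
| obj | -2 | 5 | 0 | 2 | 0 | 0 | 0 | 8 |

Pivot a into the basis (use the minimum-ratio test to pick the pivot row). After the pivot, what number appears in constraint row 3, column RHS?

Ratio test on column a — row 1: (4/3)/1 = 4/3; row 2: entry 0 ≤ 0; row 3: entry -1 ≤ 0; row 4: (25/3)/3 = 25/9. Minimum is 4/3 at row 1 (c leaves); pivot element 1.
Divide row 1 by 1; eliminate column a from the other rows.
Row 3 update in column RHS: 16/3 − (-1)·(4/3) = 20/3.

20/3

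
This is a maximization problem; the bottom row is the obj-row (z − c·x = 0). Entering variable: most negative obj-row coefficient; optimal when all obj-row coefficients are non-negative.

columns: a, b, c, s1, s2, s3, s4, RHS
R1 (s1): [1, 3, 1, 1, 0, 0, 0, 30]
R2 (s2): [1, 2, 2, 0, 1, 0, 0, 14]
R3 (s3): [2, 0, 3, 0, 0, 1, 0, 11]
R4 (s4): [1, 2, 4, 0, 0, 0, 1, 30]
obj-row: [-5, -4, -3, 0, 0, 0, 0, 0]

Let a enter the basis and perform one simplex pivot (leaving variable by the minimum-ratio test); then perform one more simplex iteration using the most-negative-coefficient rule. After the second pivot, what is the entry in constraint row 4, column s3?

0

Ratio test on column a — row 1: 30/1 = 30; row 2: 14/1 = 14; row 3: 11/2 = 11/2; row 4: 30/1 = 30. Minimum is 11/2 at row 3 (s3 leaves); pivot element 2.
Divide row 3 by 2; eliminate column a from the other rows.
Second iteration: most negative obj-row entry is -4 in column b, so b enters.
Ratio test on column b — row 1: (49/2)/3 = 49/6; row 2: (17/2)/2 = 17/4; row 3: entry 0 ≤ 0; row 4: (49/2)/2 = 49/4. Minimum is 17/4 at row 2 (s2 leaves); pivot element 2.
Divide row 2 by 2; eliminate column b from the other rows.
After both pivots, the entry at constraint row 4, column s3 is 0.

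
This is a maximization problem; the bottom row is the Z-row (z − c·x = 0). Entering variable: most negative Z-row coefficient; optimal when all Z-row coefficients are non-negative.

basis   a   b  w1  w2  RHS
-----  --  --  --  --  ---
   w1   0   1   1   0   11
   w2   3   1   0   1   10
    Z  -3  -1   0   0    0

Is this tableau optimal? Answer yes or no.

The Z-row has a negative entry -3 in column a, so it is not optimal.

no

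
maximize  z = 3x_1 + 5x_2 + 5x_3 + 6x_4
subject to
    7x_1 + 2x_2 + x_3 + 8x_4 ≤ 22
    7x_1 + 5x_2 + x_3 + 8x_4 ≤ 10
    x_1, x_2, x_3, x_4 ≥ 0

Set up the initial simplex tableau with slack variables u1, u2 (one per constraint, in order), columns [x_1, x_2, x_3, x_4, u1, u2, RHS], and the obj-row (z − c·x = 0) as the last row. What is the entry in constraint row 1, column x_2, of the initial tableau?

2

Constraint 1 has coefficient 2 on x_2.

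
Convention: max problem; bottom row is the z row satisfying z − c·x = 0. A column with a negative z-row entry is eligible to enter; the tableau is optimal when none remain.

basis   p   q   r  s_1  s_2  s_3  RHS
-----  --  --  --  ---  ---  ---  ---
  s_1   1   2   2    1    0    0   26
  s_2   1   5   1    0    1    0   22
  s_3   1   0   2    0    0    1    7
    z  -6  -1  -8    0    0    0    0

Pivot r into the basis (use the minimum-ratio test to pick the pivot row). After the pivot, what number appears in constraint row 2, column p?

Ratio test on column r — row 1: 26/2 = 13; row 2: 22/1 = 22; row 3: 7/2 = 7/2. Minimum is 7/2 at row 3 (s_3 leaves); pivot element 2.
Divide row 3 by 2; eliminate column r from the other rows.
Row 2 update in column p: 1 − 1·(1/2) = 1/2.

1/2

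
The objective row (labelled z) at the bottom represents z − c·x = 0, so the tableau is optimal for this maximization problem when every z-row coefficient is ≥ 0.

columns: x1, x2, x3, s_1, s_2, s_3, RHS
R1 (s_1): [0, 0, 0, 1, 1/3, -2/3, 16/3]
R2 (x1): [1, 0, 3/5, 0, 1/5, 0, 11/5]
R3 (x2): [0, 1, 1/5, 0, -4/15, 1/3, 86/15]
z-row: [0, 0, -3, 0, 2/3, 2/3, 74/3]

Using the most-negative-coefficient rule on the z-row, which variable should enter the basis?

Negative z-row entries: x3: -3.
The most negative is -3 in column x3, so x3 enters.

x3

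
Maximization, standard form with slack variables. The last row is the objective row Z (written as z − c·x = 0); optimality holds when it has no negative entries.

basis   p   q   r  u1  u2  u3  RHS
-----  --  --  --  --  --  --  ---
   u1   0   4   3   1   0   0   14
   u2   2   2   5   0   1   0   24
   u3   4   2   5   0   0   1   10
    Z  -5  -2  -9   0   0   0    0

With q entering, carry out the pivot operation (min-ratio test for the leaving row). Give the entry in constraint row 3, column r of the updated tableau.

Ratio test on column q — row 1: 14/4 = 7/2; row 2: 24/2 = 12; row 3: 10/2 = 5. Minimum is 7/2 at row 1 (u1 leaves); pivot element 4.
Divide row 1 by 4; eliminate column q from the other rows.
Row 3 update in column r: 5 − 2·(3/4) = 7/2.

7/2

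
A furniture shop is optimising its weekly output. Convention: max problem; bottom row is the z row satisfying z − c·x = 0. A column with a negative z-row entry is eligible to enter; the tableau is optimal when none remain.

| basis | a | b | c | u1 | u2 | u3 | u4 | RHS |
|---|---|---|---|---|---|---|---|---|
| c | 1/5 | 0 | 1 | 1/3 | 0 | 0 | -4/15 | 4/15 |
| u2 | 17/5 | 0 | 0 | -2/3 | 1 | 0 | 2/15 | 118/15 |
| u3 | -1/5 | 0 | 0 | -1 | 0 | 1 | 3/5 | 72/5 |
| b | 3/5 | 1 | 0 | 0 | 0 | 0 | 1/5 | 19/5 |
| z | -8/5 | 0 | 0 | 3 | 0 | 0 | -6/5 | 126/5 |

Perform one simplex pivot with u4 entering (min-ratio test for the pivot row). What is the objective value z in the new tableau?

Ratio test on column u4 — row 1: entry -4/15 ≤ 0; row 2: (118/15)/(2/15) = 59; row 3: (72/5)/(3/5) = 24; row 4: (19/5)/(1/5) = 19. Minimum is 19 at row 4 (b leaves); pivot element 1/5.
Pivot on row 4; the z-row RHS becomes 126/5 − (-6/5)·19 = 48.

48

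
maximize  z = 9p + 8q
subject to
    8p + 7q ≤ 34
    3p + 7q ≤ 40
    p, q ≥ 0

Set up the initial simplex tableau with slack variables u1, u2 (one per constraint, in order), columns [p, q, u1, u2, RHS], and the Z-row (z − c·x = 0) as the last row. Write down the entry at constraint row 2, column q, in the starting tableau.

7

Constraint 2 has coefficient 7 on q.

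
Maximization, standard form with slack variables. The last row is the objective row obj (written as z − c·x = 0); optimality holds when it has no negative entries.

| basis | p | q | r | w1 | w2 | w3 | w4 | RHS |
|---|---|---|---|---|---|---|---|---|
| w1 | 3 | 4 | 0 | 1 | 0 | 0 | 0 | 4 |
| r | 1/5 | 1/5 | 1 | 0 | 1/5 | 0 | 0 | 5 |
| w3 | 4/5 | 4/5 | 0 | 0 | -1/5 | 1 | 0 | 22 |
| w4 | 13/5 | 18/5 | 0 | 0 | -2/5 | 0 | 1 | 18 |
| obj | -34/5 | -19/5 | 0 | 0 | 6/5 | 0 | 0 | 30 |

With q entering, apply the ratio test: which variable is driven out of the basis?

w1

Column q entries and ratios — w1: 4/4 = 1; r: 5/(1/5) = 25; w3: 22/(4/5) = 55/2; w4: 18/(18/5) = 5.
Smallest ratio is 1 in the row of w1, so w1 leaves.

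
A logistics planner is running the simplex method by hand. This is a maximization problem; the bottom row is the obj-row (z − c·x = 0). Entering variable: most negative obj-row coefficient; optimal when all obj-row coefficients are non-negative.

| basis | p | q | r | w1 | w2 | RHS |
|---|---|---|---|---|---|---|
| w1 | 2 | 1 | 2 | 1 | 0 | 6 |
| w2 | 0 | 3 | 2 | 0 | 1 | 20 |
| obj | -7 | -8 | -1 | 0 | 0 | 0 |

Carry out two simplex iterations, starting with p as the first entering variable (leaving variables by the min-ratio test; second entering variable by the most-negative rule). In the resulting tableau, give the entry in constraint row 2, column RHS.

Ratio test on column p — row 1: 6/2 = 3; row 2: entry 0 ≤ 0. Minimum is 3 at row 1 (w1 leaves); pivot element 2.
Divide row 1 by 2; eliminate column p from the other rows.
Second iteration: most negative obj-row entry is -9/2 in column q, so q enters.
Ratio test on column q — row 1: 3/(1/2) = 6; row 2: 20/3 = 20/3. Minimum is 6 at row 1 (p leaves); pivot element 1/2.
Divide row 1 by 1/2; eliminate column q from the other rows.
After both pivots, the entry at constraint row 2, column RHS is 2.

2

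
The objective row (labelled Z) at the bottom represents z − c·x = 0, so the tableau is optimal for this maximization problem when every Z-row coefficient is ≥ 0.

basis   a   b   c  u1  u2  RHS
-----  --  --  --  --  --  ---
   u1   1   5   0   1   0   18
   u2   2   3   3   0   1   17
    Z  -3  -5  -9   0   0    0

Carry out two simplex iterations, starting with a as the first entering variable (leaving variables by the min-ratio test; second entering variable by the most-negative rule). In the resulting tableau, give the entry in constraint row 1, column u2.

0

Ratio test on column a — row 1: 18/1 = 18; row 2: 17/2 = 17/2. Minimum is 17/2 at row 2 (u2 leaves); pivot element 2.
Divide row 2 by 2; eliminate column a from the other rows.
Second iteration: most negative Z-row entry is -9/2 in column c, so c enters.
Ratio test on column c — row 1: entry -3/2 ≤ 0; row 2: (17/2)/(3/2) = 17/3. Minimum is 17/3 at row 2 (a leaves); pivot element 3/2.
Divide row 2 by 3/2; eliminate column c from the other rows.
After both pivots, the entry at constraint row 1, column u2 is 0.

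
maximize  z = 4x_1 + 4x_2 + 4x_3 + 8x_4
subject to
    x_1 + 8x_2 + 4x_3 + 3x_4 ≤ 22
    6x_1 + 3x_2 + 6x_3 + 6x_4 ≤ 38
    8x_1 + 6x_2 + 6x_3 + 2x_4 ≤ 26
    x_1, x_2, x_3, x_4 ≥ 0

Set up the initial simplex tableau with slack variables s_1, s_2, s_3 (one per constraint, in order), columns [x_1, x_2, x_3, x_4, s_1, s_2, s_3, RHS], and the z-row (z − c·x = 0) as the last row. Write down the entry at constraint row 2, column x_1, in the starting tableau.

6

Constraint 2 has coefficient 6 on x_1.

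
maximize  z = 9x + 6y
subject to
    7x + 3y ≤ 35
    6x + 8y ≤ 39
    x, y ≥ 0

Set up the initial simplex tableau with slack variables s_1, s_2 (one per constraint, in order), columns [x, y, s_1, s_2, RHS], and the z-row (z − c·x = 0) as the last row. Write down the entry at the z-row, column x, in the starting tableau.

-9

The z-row carries the negated objective coefficients: the x entry is -9.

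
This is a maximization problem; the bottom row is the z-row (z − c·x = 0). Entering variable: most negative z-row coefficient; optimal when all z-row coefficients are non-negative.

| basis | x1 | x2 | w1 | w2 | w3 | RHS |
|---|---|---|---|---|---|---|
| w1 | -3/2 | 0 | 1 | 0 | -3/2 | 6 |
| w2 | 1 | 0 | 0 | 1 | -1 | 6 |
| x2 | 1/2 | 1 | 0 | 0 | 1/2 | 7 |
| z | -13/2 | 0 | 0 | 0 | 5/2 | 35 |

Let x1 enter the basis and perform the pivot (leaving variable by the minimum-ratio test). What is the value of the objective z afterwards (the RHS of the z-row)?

74

Ratio test on column x1 — row 1: entry -3/2 ≤ 0; row 2: 6/1 = 6; row 3: 7/(1/2) = 14. Minimum is 6 at row 2 (w2 leaves); pivot element 1.
Pivot on row 2; the z-row RHS becomes 35 − (-13/2)·6 = 74.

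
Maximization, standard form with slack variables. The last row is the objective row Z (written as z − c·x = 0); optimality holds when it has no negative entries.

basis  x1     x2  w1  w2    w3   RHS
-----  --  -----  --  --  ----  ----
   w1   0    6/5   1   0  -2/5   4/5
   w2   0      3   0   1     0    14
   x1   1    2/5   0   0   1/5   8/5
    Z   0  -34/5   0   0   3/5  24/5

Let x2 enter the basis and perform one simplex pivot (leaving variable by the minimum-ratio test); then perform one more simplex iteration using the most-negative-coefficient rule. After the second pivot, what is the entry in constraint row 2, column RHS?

Ratio test on column x2 — row 1: (4/5)/(6/5) = 2/3; row 2: 14/3 = 14/3; row 3: (8/5)/(2/5) = 4. Minimum is 2/3 at row 1 (w1 leaves); pivot element 6/5.
Divide row 1 by 6/5; eliminate column x2 from the other rows.
Second iteration: most negative Z-row entry is -5/3 in column w3, so w3 enters.
Ratio test on column w3 — row 1: entry -1/3 ≤ 0; row 2: 12/1 = 12; row 3: (4/3)/(1/3) = 4. Minimum is 4 at row 3 (x1 leaves); pivot element 1/3.
Divide row 3 by 1/3; eliminate column w3 from the other rows.
After both pivots, the entry at constraint row 2, column RHS is 8.

8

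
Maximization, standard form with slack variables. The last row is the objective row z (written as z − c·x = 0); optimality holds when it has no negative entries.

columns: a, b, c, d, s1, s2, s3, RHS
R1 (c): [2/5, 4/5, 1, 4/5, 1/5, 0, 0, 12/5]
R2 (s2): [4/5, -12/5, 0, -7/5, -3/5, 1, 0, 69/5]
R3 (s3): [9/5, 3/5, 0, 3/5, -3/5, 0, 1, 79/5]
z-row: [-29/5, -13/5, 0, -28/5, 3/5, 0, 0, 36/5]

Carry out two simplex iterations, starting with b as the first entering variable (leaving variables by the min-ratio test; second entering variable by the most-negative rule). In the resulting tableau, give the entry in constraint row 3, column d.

Ratio test on column b — row 1: (12/5)/(4/5) = 3; row 2: entry -12/5 ≤ 0; row 3: (79/5)/(3/5) = 79/3. Minimum is 3 at row 1 (c leaves); pivot element 4/5.
Divide row 1 by 4/5; eliminate column b from the other rows.
Second iteration: most negative z-row entry is -9/2 in column a, so a enters.
Ratio test on column a — row 1: 3/(1/2) = 6; row 2: 21/2 = 21/2; row 3: 14/(3/2) = 28/3. Minimum is 6 at row 1 (b leaves); pivot element 1/2.
Divide row 1 by 1/2; eliminate column a from the other rows.
After both pivots, the entry at constraint row 3, column d is -3.

-3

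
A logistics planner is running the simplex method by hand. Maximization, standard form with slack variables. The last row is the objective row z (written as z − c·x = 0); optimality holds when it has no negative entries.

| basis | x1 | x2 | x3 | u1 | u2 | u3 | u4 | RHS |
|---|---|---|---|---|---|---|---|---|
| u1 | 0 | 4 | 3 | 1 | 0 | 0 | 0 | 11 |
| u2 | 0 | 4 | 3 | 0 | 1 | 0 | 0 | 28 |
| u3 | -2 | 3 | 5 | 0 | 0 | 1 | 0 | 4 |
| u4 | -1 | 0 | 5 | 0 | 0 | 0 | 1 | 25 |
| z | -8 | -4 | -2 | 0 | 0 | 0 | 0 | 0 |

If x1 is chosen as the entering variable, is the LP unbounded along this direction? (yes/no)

yes

Every constraint-row entry in column x1 is ≤ 0, so increasing x1 is unbounded.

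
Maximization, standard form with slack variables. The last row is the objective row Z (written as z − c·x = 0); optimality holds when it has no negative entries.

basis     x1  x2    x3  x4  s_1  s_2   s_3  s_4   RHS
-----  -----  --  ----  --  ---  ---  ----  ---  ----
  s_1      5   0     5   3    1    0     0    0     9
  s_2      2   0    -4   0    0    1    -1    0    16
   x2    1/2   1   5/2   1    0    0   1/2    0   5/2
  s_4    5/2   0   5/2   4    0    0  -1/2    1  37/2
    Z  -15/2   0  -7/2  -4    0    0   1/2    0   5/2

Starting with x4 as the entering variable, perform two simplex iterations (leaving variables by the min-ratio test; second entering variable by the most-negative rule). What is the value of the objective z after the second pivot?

Ratio test on column x4 — row 1: 9/3 = 3; row 2: entry 0 ≤ 0; row 3: (5/2)/1 = 5/2; row 4: (37/2)/4 = 37/8. Minimum is 5/2 at row 3 (x2 leaves); pivot element 1.
Pivot on row 3; the Z-row RHS becomes 5/2 − (-4)·(5/2) = 25/2.
Next entering variable (most negative Z-row entry -11/2): x1.
Ratio test on column x1 — row 1: (3/2)/(7/2) = 3/7; row 2: 16/2 = 8; row 3: (5/2)/(1/2) = 5; row 4: (17/2)/(1/2) = 17. Minimum is 3/7 at row 1 (s_1 leaves); pivot element 7/2.
After the second pivot the Z-row RHS is 25/2 − (-11/2)·(3/7) = 104/7.

104/7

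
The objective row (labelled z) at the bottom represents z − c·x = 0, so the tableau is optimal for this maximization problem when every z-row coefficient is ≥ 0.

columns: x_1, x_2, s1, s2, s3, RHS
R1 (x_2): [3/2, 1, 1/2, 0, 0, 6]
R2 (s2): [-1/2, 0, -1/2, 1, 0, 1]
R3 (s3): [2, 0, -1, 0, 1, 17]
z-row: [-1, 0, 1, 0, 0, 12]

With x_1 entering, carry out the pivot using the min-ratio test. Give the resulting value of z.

Ratio test on column x_1 — row 1: 6/(3/2) = 4; row 2: entry -1/2 ≤ 0; row 3: 17/2 = 17/2. Minimum is 4 at row 1 (x_2 leaves); pivot element 3/2.
Pivot on row 1; the z-row RHS becomes 12 − (-1)·4 = 16.

16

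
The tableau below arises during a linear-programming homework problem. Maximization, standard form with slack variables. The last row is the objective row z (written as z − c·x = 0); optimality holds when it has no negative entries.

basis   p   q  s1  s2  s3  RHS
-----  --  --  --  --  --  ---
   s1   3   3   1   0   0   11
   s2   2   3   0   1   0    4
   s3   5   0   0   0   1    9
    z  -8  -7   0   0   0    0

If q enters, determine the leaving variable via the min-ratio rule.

s2

Column q entries and ratios — s1: 11/3 = 11/3; s2: 4/3 = 4/3; s3: 0 ≤ 0, skip.
Smallest ratio is 4/3 in the row of s2, so s2 leaves.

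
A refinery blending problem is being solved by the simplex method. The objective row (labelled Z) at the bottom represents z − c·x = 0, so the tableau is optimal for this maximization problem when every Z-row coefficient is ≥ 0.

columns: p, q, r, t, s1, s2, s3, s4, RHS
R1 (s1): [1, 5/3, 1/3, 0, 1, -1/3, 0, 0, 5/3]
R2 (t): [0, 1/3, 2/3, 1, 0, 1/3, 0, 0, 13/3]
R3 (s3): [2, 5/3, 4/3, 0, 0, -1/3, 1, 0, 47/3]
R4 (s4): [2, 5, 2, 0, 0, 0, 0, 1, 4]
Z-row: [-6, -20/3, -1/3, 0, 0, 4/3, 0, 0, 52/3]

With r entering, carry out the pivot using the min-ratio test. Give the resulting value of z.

18

Ratio test on column r — row 1: (5/3)/(1/3) = 5; row 2: (13/3)/(2/3) = 13/2; row 3: (47/3)/(4/3) = 47/4; row 4: 4/2 = 2. Minimum is 2 at row 4 (s4 leaves); pivot element 2.
Pivot on row 4; the Z-row RHS becomes 52/3 − (-1/3)·2 = 18.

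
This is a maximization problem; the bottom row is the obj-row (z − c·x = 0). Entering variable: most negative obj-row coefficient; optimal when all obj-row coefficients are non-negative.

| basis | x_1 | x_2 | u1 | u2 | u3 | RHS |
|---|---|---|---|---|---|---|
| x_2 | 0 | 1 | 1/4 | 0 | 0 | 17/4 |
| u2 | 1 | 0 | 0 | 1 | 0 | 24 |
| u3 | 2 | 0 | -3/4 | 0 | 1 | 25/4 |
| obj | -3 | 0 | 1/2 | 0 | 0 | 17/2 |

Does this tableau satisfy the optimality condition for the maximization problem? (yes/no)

no

The obj-row has a negative entry -3 in column x_1, so it is not optimal.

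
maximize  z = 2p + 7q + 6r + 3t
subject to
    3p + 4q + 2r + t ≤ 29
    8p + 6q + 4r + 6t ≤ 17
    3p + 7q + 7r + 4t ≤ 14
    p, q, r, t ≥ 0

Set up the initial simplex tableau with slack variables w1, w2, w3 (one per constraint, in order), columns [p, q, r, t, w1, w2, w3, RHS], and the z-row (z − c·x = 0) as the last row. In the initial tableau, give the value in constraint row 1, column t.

1

Constraint 1 has coefficient 1 on t.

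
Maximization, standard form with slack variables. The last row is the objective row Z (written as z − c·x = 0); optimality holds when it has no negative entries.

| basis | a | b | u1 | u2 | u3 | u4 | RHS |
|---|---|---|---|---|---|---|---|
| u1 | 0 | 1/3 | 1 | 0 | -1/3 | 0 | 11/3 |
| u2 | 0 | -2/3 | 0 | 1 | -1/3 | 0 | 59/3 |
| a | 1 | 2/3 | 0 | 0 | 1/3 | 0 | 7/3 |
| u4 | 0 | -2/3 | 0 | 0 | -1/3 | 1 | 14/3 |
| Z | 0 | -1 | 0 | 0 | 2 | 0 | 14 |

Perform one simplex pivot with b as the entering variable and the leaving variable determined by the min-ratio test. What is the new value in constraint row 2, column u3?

Ratio test on column b — row 1: (11/3)/(1/3) = 11; row 2: entry -2/3 ≤ 0; row 3: (7/3)/(2/3) = 7/2; row 4: entry -2/3 ≤ 0. Minimum is 7/2 at row 3 (a leaves); pivot element 2/3.
Divide row 3 by 2/3; eliminate column b from the other rows.
Row 2 update in column u3: -1/3 − (-2/3)·(1/2) = 0.

0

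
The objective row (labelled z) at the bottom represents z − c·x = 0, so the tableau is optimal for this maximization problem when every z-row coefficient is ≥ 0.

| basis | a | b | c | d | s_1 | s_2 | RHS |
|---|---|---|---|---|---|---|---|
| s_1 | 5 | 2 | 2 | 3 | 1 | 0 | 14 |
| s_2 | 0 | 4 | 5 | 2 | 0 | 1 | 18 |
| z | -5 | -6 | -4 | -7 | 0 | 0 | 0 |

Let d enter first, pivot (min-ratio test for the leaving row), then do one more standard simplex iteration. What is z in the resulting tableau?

Ratio test on column d — row 1: 14/3 = 14/3; row 2: 18/2 = 9. Minimum is 14/3 at row 1 (s_1 leaves); pivot element 3.
Pivot on row 1; the z-row RHS becomes 0 − (-7)·(14/3) = 98/3.
Next entering variable (most negative z-row entry -4/3): b.
Ratio test on column b — row 1: (14/3)/(2/3) = 7; row 2: (26/3)/(8/3) = 13/4. Minimum is 13/4 at row 2 (s_2 leaves); pivot element 8/3.
After the second pivot the z-row RHS is 98/3 − (-4/3)·(13/4) = 37.

37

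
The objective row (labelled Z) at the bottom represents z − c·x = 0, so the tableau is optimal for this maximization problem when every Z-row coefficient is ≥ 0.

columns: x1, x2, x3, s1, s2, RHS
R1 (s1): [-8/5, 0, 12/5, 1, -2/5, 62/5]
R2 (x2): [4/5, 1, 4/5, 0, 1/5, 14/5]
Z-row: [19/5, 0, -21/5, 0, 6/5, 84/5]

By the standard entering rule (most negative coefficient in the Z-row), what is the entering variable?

Negative Z-row entries: x3: -21/5.
The most negative is -21/5 in column x3, so x3 enters.

x3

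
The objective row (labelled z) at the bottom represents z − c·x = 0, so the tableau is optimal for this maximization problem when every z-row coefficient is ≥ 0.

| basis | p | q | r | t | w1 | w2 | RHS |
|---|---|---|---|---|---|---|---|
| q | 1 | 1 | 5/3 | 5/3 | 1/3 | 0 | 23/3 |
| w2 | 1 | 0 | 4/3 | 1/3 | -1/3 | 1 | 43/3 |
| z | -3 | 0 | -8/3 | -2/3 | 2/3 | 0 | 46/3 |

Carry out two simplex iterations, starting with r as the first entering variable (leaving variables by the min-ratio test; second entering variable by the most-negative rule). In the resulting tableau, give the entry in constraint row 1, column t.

5/3

Ratio test on column r — row 1: (23/3)/(5/3) = 23/5; row 2: (43/3)/(4/3) = 43/4. Minimum is 23/5 at row 1 (q leaves); pivot element 5/3.
Divide row 1 by 5/3; eliminate column r from the other rows.
Second iteration: most negative z-row entry is -7/5 in column p, so p enters.
Ratio test on column p — row 1: (23/5)/(3/5) = 23/3; row 2: (41/5)/(1/5) = 41. Minimum is 23/3 at row 1 (r leaves); pivot element 3/5.
Divide row 1 by 3/5; eliminate column p from the other rows.
After both pivots, the entry at constraint row 1, column t is 5/3.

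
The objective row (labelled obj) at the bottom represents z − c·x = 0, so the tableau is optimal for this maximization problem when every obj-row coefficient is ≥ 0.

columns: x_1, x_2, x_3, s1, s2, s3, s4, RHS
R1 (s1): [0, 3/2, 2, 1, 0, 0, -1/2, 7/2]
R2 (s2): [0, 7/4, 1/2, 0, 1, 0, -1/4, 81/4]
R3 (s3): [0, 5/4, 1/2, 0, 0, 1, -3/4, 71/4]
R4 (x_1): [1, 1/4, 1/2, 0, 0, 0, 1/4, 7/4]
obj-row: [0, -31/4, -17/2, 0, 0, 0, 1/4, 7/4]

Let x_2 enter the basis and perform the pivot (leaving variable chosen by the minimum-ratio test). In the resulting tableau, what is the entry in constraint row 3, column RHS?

Ratio test on column x_2 — row 1: (7/2)/(3/2) = 7/3; row 2: (81/4)/(7/4) = 81/7; row 3: (71/4)/(5/4) = 71/5; row 4: (7/4)/(1/4) = 7. Minimum is 7/3 at row 1 (s1 leaves); pivot element 3/2.
Divide row 1 by 3/2; eliminate column x_2 from the other rows.
Row 3 update in column RHS: 71/4 − (5/4)·(7/3) = 89/6.

89/6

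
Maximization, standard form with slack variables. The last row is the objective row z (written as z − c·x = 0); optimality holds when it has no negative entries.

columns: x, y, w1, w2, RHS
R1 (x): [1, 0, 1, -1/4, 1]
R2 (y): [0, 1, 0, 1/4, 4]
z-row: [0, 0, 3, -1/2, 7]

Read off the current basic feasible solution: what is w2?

0

w2 is not in the basis, so in the current basic feasible solution w2 = 0.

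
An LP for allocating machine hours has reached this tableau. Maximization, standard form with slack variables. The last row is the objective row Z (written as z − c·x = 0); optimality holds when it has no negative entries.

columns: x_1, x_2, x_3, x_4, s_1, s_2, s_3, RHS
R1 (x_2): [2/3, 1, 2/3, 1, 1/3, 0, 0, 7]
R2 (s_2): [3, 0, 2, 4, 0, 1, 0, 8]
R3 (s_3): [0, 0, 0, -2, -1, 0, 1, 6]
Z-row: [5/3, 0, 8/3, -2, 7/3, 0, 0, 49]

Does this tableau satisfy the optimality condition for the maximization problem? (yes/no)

no

The Z-row has a negative entry -2 in column x_4, so it is not optimal.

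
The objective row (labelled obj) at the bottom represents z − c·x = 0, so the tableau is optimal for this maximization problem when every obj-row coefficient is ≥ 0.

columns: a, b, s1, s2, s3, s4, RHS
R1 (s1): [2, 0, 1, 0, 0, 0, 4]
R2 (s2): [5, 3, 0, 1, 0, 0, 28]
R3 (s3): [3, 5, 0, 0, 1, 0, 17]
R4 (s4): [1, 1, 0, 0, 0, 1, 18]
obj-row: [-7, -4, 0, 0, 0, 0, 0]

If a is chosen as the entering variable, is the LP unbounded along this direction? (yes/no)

no

Column a has positive entries in row(s) 1, 2, 3, 4, so the ratio test bounds it — not unbounded.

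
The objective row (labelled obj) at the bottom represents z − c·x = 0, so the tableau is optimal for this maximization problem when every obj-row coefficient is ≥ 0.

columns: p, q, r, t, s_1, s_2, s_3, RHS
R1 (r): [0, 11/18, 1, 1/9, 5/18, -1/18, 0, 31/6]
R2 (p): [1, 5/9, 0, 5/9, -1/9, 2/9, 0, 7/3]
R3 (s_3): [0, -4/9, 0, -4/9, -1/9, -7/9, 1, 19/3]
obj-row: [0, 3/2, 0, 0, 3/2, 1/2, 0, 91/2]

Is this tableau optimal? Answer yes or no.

yes

Every obj-row coefficient is ≥ 0, so the tableau is optimal.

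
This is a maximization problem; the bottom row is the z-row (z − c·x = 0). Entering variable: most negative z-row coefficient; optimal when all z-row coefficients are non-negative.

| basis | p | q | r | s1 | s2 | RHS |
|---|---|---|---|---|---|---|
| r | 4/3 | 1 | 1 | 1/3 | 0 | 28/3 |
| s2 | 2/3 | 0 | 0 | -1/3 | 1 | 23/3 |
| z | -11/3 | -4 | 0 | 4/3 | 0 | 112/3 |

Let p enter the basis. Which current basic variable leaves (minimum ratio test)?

r

Column p entries and ratios — r: (28/3)/(4/3) = 7; s2: (23/3)/(2/3) = 23/2.
Smallest ratio is 7 in the row of r, so r leaves.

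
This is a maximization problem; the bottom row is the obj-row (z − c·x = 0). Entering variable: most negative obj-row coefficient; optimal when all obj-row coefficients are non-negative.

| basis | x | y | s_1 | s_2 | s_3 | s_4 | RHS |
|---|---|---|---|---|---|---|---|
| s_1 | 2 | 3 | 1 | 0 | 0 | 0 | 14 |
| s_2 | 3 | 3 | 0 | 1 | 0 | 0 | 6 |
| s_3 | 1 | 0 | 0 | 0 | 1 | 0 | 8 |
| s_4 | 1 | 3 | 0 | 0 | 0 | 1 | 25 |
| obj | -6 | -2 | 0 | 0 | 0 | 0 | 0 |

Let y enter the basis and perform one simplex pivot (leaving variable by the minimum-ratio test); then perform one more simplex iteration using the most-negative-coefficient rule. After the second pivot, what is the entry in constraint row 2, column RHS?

2

Ratio test on column y — row 1: 14/3 = 14/3; row 2: 6/3 = 2; row 3: entry 0 ≤ 0; row 4: 25/3 = 25/3. Minimum is 2 at row 2 (s_2 leaves); pivot element 3.
Divide row 2 by 3; eliminate column y from the other rows.
Second iteration: most negative obj-row entry is -4 in column x, so x enters.
Ratio test on column x — row 1: entry -1 ≤ 0; row 2: 2/1 = 2; row 3: 8/1 = 8; row 4: entry -2 ≤ 0. Minimum is 2 at row 2 (y leaves); pivot element 1.
Divide row 2 by 1; eliminate column x from the other rows.
After both pivots, the entry at constraint row 2, column RHS is 2.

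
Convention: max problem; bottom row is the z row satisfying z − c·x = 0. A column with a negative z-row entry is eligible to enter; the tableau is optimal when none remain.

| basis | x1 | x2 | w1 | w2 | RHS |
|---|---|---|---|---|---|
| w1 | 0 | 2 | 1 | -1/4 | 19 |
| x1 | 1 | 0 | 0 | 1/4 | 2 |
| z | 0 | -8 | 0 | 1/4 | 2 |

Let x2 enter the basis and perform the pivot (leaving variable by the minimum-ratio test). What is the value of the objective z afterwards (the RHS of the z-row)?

78

Ratio test on column x2 — row 1: 19/2 = 19/2; row 2: entry 0 ≤ 0. Minimum is 19/2 at row 1 (w1 leaves); pivot element 2.
Pivot on row 1; the z-row RHS becomes 2 − (-8)·(19/2) = 78.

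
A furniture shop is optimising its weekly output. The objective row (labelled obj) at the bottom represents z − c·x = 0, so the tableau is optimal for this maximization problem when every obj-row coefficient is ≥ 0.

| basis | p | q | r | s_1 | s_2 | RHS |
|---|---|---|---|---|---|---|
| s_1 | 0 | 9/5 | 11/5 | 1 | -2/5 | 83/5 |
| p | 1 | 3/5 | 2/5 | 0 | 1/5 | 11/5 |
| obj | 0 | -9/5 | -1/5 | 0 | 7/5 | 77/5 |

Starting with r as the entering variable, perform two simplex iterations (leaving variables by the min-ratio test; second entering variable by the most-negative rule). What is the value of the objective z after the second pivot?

Ratio test on column r — row 1: (83/5)/(11/5) = 83/11; row 2: (11/5)/(2/5) = 11/2. Minimum is 11/2 at row 2 (p leaves); pivot element 2/5.
Pivot on row 2; the obj-row RHS becomes 77/5 − (-1/5)·(11/2) = 33/2.
Next entering variable (most negative obj-row entry -3/2): q.
Ratio test on column q — row 1: entry -3/2 ≤ 0; row 2: (11/2)/(3/2) = 11/3. Minimum is 11/3 at row 2 (r leaves); pivot element 3/2.
After the second pivot the obj-row RHS is 33/2 − (-3/2)·(11/3) = 22.

22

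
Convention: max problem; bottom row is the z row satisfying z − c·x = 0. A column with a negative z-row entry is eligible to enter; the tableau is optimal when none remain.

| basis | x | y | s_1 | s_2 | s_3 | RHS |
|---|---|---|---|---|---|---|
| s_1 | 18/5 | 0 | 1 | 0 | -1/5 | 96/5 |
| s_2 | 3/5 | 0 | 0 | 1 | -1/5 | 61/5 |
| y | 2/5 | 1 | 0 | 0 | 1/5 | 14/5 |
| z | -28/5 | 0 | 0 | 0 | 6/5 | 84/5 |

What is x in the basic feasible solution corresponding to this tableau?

0

x is not in the basis, so in the current basic feasible solution x = 0.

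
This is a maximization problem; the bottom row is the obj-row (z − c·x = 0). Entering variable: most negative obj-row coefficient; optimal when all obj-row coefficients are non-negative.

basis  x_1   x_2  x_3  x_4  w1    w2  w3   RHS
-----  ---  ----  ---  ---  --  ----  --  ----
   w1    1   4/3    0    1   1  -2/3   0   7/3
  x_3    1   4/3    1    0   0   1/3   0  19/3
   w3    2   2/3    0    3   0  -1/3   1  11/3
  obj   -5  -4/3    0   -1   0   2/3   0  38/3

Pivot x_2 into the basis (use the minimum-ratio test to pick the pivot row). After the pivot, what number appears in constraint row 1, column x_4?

3/4

Ratio test on column x_2 — row 1: (7/3)/(4/3) = 7/4; row 2: (19/3)/(4/3) = 19/4; row 3: (11/3)/(2/3) = 11/2. Minimum is 7/4 at row 1 (w1 leaves); pivot element 4/3.
Divide row 1 by 4/3; eliminate column x_2 from the other rows.
In the new row 1, the x_4 entry is the old entry divided by the pivot: 1/(4/3) = 3/4.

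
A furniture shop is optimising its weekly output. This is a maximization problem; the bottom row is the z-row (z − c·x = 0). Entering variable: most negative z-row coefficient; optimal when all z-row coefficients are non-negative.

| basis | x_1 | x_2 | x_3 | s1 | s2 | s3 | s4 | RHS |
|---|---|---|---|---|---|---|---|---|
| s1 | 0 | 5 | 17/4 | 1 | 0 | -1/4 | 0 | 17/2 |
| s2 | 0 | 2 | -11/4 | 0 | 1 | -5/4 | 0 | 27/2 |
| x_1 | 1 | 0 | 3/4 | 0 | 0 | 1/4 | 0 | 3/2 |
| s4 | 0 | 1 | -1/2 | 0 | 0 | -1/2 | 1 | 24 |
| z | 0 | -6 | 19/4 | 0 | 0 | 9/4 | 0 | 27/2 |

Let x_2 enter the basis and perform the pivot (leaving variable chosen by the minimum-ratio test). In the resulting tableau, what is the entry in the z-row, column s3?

39/20

Ratio test on column x_2 — row 1: (17/2)/5 = 17/10; row 2: (27/2)/2 = 27/4; row 3: entry 0 ≤ 0; row 4: 24/1 = 24. Minimum is 17/10 at row 1 (s1 leaves); pivot element 5.
Divide row 1 by 5; eliminate column x_2 from the other rows.
z-row update in column s3: 9/4 − (-6)·(-1/20) = 39/20.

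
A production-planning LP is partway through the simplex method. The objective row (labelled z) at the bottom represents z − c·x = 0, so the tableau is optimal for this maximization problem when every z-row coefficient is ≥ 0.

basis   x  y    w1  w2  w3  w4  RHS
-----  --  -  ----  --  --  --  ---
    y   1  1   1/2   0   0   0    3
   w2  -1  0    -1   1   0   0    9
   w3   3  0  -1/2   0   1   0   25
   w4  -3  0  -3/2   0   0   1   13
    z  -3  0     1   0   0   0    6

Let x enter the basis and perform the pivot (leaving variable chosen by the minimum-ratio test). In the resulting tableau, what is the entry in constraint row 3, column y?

-3

Ratio test on column x — row 1: 3/1 = 3; row 2: entry -1 ≤ 0; row 3: 25/3 = 25/3; row 4: entry -3 ≤ 0. Minimum is 3 at row 1 (y leaves); pivot element 1.
Divide row 1 by 1; eliminate column x from the other rows.
Row 3 update in column y: 0 − 3·1 = -3.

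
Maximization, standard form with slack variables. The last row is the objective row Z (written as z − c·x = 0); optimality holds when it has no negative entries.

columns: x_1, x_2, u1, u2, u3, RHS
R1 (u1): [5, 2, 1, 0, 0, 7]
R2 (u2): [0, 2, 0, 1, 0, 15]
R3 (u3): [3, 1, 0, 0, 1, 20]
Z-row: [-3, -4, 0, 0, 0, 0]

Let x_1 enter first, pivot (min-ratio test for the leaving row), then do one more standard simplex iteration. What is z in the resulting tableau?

Ratio test on column x_1 — row 1: 7/5 = 7/5; row 2: entry 0 ≤ 0; row 3: 20/3 = 20/3. Minimum is 7/5 at row 1 (u1 leaves); pivot element 5.
Pivot on row 1; the Z-row RHS becomes 0 − (-3)·(7/5) = 21/5.
Next entering variable (most negative Z-row entry -14/5): x_2.
Ratio test on column x_2 — row 1: (7/5)/(2/5) = 7/2; row 2: 15/2 = 15/2; row 3: entry -1/5 ≤ 0. Minimum is 7/2 at row 1 (x_1 leaves); pivot element 2/5.
After the second pivot the Z-row RHS is 21/5 − (-14/5)·(7/2) = 14.

14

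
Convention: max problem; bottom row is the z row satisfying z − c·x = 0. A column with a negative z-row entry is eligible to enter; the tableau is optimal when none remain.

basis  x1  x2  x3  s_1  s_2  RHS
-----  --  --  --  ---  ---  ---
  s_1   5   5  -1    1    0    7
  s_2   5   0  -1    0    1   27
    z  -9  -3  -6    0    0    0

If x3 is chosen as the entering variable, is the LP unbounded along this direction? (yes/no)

Every constraint-row entry in column x3 is ≤ 0, so increasing x3 is unbounded.

yes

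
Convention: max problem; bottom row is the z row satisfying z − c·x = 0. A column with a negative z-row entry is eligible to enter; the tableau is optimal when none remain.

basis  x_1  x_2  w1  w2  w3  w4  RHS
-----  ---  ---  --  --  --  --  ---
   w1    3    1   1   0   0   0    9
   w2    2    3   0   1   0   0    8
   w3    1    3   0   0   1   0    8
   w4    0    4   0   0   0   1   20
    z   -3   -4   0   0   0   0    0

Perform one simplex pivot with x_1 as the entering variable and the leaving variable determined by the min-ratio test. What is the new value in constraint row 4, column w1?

0

Ratio test on column x_1 — row 1: 9/3 = 3; row 2: 8/2 = 4; row 3: 8/1 = 8; row 4: entry 0 ≤ 0. Minimum is 3 at row 1 (w1 leaves); pivot element 3.
Divide row 1 by 3; eliminate column x_1 from the other rows.
Row 4 update in column w1: 0 − 0·(1/3) = 0.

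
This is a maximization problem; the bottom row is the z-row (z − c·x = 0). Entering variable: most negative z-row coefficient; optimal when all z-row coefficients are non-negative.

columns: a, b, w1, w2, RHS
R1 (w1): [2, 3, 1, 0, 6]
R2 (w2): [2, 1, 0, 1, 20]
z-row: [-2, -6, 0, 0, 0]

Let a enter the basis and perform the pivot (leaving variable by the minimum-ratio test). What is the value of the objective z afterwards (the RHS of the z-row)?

6

Ratio test on column a — row 1: 6/2 = 3; row 2: 20/2 = 10. Minimum is 3 at row 1 (w1 leaves); pivot element 2.
Pivot on row 1; the z-row RHS becomes 0 − (-2)·3 = 6.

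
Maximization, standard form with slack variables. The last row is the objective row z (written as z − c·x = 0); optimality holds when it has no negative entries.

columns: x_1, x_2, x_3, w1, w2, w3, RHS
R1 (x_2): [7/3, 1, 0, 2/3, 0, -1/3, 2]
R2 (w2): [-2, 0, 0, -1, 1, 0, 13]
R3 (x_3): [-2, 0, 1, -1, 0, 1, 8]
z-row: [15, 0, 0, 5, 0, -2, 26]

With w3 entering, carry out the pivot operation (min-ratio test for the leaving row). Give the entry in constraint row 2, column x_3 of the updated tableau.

Ratio test on column w3 — row 1: entry -1/3 ≤ 0; row 2: entry 0 ≤ 0; row 3: 8/1 = 8. Minimum is 8 at row 3 (x_3 leaves); pivot element 1.
Divide row 3 by 1; eliminate column w3 from the other rows.
Row 2 update in column x_3: 0 − 0·1 = 0.

0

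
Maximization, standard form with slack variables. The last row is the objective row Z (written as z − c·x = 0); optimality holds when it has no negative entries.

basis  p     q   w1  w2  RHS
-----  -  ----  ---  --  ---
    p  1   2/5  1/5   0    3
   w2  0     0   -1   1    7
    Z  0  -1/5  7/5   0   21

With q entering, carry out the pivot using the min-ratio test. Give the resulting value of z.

Ratio test on column q — row 1: 3/(2/5) = 15/2; row 2: entry 0 ≤ 0. Minimum is 15/2 at row 1 (p leaves); pivot element 2/5.
Pivot on row 1; the Z-row RHS becomes 21 − (-1/5)·(15/2) = 45/2.

45/2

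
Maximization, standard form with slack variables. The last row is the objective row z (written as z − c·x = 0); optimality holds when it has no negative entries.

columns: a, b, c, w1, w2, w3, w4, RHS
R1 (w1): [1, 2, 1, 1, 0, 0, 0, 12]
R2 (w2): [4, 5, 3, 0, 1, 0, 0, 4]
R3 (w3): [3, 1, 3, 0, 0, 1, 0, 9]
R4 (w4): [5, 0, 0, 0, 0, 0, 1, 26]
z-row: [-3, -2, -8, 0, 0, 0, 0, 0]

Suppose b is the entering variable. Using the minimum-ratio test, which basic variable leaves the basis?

w2

Column b entries and ratios — w1: 12/2 = 6; w2: 4/5 = 4/5; w3: 9/1 = 9; w4: 0 ≤ 0, skip.
Smallest ratio is 4/5 in the row of w2, so w2 leaves.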